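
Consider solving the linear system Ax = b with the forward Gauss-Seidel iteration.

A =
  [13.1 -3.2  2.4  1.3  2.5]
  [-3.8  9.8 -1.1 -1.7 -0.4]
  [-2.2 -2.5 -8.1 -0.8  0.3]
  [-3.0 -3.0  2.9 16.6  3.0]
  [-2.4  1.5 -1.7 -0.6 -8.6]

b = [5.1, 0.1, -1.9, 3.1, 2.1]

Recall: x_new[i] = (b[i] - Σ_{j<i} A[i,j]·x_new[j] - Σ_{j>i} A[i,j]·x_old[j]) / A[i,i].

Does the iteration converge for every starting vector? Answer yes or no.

A = D + L + U where D = diag(13.1, 9.8, -8.1, 16.6, -8.6).
T_GS = -(D+L)⁻¹U: row 0 first, T[0,1] = -(-3.2)/(13.1) = +0.2443; later rows by forward substitution.
  T[0,:] = [+0.0000, +0.2443, -0.1832, -0.0992, -0.1908]
  T[1,:] = [+0.0000, +0.0947, +0.0412, +0.1350, -0.0332]
  T[2,:] = [+0.0000, -0.0956, +0.0370, -0.1135, +0.0991]
  T[3,:] = [+0.0000, +0.0780, -0.0321, +0.0263, -0.2385]
  T[4,:] = [+0.0000, -0.0382, +0.0532, +0.0718, +0.0445]
eigenvalue magnitudes: 0.1941, 0.1210, 0.1210, 0.0481, 0.0000.
spectral radius ρ = 0.1941; 0.1941 < 1 ⇒ converges.

yes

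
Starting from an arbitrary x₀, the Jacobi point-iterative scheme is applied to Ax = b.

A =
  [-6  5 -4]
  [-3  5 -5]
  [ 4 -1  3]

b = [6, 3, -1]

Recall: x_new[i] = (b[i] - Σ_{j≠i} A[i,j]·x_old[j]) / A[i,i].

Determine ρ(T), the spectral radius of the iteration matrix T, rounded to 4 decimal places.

1.5837

A = D + L + U where D = diag(-6, 5, 3).
Jacobi: T = -D⁻¹(L+U), T[1,0] = -(-3)/(5) = +0.6000; T[1,1] = 0.
  T[0,:] = [+0.0000  +0.8333  -0.6667]
  T[1,:] = [+0.6000  +0.0000  +1.0000]
  T[2,:] = [-1.3333  +0.3333  +0.0000]
|λ(T)| sorted: 1.5837, 0.8865, 0.8865.
spectral radius ρ = 1.5837; 1.5837 > 1, so it fails to converge.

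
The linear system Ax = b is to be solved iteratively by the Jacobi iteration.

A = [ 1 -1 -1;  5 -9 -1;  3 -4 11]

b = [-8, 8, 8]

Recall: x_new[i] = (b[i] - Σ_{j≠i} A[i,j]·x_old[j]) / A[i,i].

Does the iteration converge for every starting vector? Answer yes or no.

yes

Write A = D+L+U with D = diag(1, -9, 11).
Jacobi: T = -D⁻¹(L+U), T[0,1] = -(-1)/(1) = +1.0000; T[0,0] = 0.
  T[0,:] = [+0.0000, +1.0000, +1.0000]
  T[1,:] = [+0.5556, +0.0000, -0.1111]
  T[2,:] = [-0.2727, +0.3636, +0.0000]
|roots of det(T-λI)|: 0.7446, 0.5586, 0.5586.
spectral radius ρ = 0.7446; 0.7446 < 1: convergent.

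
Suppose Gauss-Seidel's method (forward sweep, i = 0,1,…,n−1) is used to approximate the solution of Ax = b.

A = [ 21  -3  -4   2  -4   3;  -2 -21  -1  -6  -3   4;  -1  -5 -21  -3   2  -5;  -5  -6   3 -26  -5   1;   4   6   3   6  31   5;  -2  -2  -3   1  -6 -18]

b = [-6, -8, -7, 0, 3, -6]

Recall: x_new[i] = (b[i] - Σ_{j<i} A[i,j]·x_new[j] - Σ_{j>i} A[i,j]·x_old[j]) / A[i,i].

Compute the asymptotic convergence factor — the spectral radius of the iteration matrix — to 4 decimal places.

Write A = D+L+U with D = diag(21, -21, -21, -26, 31, -18).
GS T = -(D+L)⁻¹U: row 0 first, T[0,3] = -(2)/(21) = -0.0952; later rows by forward substitution.
  T[0,:] = [+0.0000  +0.1429  +0.1905  -0.0952  +0.1905  -0.1429]
  T[1,:] = [+0.0000  -0.0136  -0.0658  -0.2766  -0.1610  +0.2041]
  T[2,:] = [+0.0000  -0.0036  +0.0066  -0.0725  +0.1245  -0.2799]
  T[3,:] = [+0.0000  -0.0247  -0.0207  +0.0738  -0.1774  -0.0135]
  T[4,:] = [+0.0000  -0.0107  -0.0085  +0.0586  +0.0289  -0.1527]
  T[5,:] = [+0.0000  -0.0116  -0.0133  +0.0380  -0.0435  +0.0900]
moduli |λ_i(T)| = 0.1771, 0.1013, 0.1013, 0.0948, 0.0194, 0.0000.
spectral radius ρ = 0.1771; 0.1771 < 1, so it converges for any x₀.

0.1771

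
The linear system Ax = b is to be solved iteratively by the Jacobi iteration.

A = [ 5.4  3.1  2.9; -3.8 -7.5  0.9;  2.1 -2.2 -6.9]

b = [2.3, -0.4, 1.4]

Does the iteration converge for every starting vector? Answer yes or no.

Split A = D + L + U, D = diag(5.4, -7.5, -6.9).
T_J = -D⁻¹(L+U): T[0,1] = -(3.1)/(5.4) = -0.5741; T[0,0] = 0.
  T[0,:] = [+0.0000, -0.5741, -0.5370]
  T[1,:] = [-0.5067, +0.0000, +0.1200]
  T[2,:] = [+0.3043, -0.3188, +0.0000]
moduli |λ_i(T)| = 0.5380, 0.4475, 0.4475.
ρ(T) = max|λ| = 0.5380; 0.5380 < 1: convergent.

yes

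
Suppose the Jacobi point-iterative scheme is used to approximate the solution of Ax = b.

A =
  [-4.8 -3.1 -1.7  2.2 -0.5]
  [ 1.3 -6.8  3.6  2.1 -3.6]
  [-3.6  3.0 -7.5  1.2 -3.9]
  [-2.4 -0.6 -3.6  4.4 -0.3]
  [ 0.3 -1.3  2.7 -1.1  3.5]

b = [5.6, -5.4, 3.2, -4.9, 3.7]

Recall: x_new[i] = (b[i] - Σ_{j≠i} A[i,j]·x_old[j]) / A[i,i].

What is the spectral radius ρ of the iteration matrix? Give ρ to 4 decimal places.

A = D + L + U where D = diag(-4.8, -6.8, -7.5, 4.4, 3.5).
Jacobi: T = -D⁻¹(L+U), T[3,4] = -(-0.3)/(4.4) = +0.0682; T[3,3] = 0.
  T[0,:] = [+0.0000  -0.6458  -0.3542  +0.4583  -0.1042]
  T[1,:] = [+0.1912  +0.0000  +0.5294  +0.3088  -0.5294]
  T[2,:] = [-0.4800  +0.4000  +0.0000  +0.1600  -0.5200]
  T[3,:] = [+0.5455  +0.1364  +0.8182  +0.0000  +0.0682]
  T[4,:] = [-0.0857  +0.3714  -0.7714  +0.3143  +0.0000]
|λ(T)| sorted: 1.1517, 0.8729, 0.4294, 0.4294, 0.3318.
ρ(T) = max|λ| = 1.1517; 1.1517 > 1: divergent.

1.1517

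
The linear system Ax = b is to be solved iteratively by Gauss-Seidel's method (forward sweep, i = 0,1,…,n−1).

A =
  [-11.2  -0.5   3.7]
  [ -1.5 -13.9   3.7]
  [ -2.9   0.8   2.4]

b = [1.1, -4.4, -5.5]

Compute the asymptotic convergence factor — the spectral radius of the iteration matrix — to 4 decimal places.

Diagonal D = diag(-11.2, -13.9, 2.4); L, U strict lower/upper.
GS T = -(D+L)⁻¹U: row 0 first, T[0,2] = -(3.7)/(-11.2) = +0.3304; later rows by forward substitution.
  T[0,:] = [+0.0000, -0.0446, +0.3304]
  T[1,:] = [+0.0000, +0.0048, +0.2305]
  T[2,:] = [+0.0000, -0.0555, +0.3223]
|λ(T)| sorted: 0.2749, 0.0522, 0.0000.
spectral radius ρ = 0.2749; 0.2749 < 1 ⇒ converges.

0.2749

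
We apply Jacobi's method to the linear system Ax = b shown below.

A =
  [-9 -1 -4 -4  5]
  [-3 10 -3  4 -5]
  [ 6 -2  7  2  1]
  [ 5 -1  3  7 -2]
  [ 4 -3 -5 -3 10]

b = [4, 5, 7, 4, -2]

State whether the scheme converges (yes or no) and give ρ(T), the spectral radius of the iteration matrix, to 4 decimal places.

no, ρ = 1.1322

Let D = diag(-9, 10, 7, 7, 10); L, U the strict triangles.
Jacobi T = -D⁻¹(L+U): T[2,4] = -(1)/(7) = -0.1429; T[2,2] = 0.
  T[0,:] = [+0.0000, -0.1111, -0.4444, -0.4444, +0.5556]
  T[1,:] = [+0.3000, +0.0000, +0.3000, -0.4000, +0.5000]
  T[2,:] = [-0.8571, +0.2857, +0.0000, -0.2857, -0.1429]
  T[3,:] = [-0.7143, +0.1429, -0.4286, +0.0000, +0.2857]
  T[4,:] = [-0.4000, +0.3000, +0.5000, +0.3000, +0.0000]
|roots of det(T-λI)|: 1.1322, 0.5347, 0.5347, 0.2865, 0.0054.
ρ(T) = max|λ| = 1.1322; 1.1322 > 1 ⇒ diverges.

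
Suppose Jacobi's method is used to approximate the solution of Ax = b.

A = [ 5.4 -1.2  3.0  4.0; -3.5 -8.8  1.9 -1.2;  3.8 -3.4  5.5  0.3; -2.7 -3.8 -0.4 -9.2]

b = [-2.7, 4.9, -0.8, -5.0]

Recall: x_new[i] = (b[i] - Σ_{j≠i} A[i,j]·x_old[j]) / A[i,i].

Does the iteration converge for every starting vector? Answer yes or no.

yes

Diagonal D = diag(5.4, -8.8, 5.5, -9.2); L, U strict lower/upper.
Jacobi T = -D⁻¹(L+U): T[1,2] = -(1.9)/(-8.8) = +0.2159; T[1,1] = 0.
  T[0,:] = [+0.0000, +0.2222, -0.5556, -0.7407]
  T[1,:] = [-0.3977, +0.0000, +0.2159, -0.1364]
  T[2,:] = [-0.6909, +0.6182, +0.0000, -0.0545]
  T[3,:] = [-0.2935, -0.4130, -0.0435, +0.0000]
eigenvalue magnitudes: 0.7343, 0.5915, 0.5915, 0.4394.
ρ = 0.7343; 0.7343 < 1, so it converges for any x₀.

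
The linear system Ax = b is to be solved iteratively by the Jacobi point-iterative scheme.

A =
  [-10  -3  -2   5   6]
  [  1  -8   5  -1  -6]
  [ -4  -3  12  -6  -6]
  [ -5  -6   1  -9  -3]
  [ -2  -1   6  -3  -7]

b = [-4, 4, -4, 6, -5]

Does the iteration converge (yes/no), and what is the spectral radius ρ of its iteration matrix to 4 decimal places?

A = D + L + U where D = diag(-10, -8, 12, -9, -7).
Jacobi: T = -D⁻¹(L+U), T[4,0] = -(-2)/(-7) = -0.2857; T[4,4] = 0.
  T[0,:] = [+0.0000 -0.3000 -0.2000 +0.5000 +0.6000]
  T[1,:] = [+0.1250 +0.0000 +0.6250 -0.1250 -0.7500]
  T[2,:] = [+0.3333 +0.2500 +0.0000 +0.5000 +0.5000]
  T[3,:] = [-0.5556 -0.6667 +0.1111 +0.0000 -0.3333]
  T[4,:] = [-0.2857 -0.1429 +0.8571 -0.4286 +0.0000]
|λ(T)| sorted: 1.1230, 0.6792, 0.6792, 0.5907, 0.1896.
spectral radius ρ = 1.1230; 1.1230 > 1, so it fails to converge.

no, ρ = 1.1230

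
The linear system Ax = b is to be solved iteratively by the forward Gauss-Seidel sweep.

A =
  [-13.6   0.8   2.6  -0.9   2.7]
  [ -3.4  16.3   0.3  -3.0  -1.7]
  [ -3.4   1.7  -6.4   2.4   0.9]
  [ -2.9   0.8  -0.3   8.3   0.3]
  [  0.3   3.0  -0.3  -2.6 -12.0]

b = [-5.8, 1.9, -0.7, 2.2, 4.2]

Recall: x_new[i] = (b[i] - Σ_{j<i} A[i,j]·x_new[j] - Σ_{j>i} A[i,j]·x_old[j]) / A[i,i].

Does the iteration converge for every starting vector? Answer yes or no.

Split A = D + L + U, D = diag(-13.6, 16.3, -6.4, 8.3, -12).
Gauss-Seidel: T = -(D+L)⁻¹U, row 0 first, T[0,4] = -(2.7)/(-13.6) = +0.1985; later rows by forward substitution.
  T[0,:] = [+0.0000 +0.0588 +0.1912 -0.0662 +0.1985]
  T[1,:] = [+0.0000 +0.0123 +0.0215 +0.1702 +0.1457]
  T[2,:] = [+0.0000 -0.0280 -0.0959 +0.4554 +0.0739]
  T[3,:] = [+0.0000 +0.0184 +0.0613 -0.0231 +0.0218]
  T[4,:] = [+0.0000 +0.0013 -0.0007 +0.0345 +0.0348]
|eigenvalues of T|: 0.2338, 0.1355, 0.0260, 0.0004, 0.0000.
spectral radius ρ = 0.2338; 0.2338 < 1, so it converges for any x₀.

yes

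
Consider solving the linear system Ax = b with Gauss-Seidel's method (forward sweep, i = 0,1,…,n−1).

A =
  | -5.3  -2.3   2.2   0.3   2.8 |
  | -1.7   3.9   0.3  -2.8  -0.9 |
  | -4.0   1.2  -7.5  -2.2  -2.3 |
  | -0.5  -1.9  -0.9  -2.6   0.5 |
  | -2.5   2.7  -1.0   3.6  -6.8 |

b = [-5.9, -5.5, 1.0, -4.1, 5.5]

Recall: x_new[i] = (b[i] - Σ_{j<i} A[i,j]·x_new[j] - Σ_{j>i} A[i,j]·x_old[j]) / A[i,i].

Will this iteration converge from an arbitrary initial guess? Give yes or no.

yes

Write A = D+L+U with D = diag(-5.3, 3.9, -7.5, -2.6, -6.8).
T_GS = -(D+L)⁻¹U: row 0 first, T[0,2] = -(2.2)/(-5.3) = +0.4151; later rows by forward substitution.
  T[0,:] = [+0.0000, -0.4340, +0.4151, +0.0566, +0.5283]
  T[1,:] = [+0.0000, -0.1892, +0.1040, +0.7426, +0.4611]
  T[2,:] = [+0.0000, +0.2012, -0.2047, -0.2047, -0.5147]
  T[3,:] = [+0.0000, +0.1520, -0.0850, -0.4827, -0.0681]
  T[4,:] = [+0.0000, +0.1353, -0.1262, +0.0486, +0.0285]
|roots of det(T-λI)|: 0.8387, 0.2820, 0.2810, 0.0104, 0.0000.
ρ(T) = max|λ| = 0.8387; 0.8387 < 1 ⇒ converges.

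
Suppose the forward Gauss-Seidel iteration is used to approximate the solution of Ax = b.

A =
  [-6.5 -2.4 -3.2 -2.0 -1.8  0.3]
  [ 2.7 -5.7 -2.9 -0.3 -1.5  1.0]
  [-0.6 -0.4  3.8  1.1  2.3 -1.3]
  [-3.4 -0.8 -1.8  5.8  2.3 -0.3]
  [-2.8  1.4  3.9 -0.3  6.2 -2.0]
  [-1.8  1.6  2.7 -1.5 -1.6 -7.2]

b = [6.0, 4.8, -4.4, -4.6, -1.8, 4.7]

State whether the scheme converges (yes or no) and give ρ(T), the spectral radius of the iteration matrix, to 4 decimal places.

A = D + L + U where D = diag(-6.5, -5.7, 3.8, 5.8, 6.2, -7.2).
T_GS = -(D+L)⁻¹U: row 0 first, T[0,4] = -(-1.8)/(-6.5) = -0.2769; later rows by forward substitution.
  T[0,:] = [+0.0000 -0.3692 -0.4923 -0.3077 -0.2769 +0.0462]
  T[1,:] = [+0.0000 -0.1749 -0.7420 -0.1984 -0.3943 +0.1973]
  T[2,:] = [+0.0000 -0.0767 -0.1558 -0.3589 -0.6905 +0.3702]
  T[3,:] = [+0.0000 -0.2644 -0.4393 -0.3191 -0.8276 +0.2209]
  T[4,:] = [+0.0000 -0.0918 +0.0220 +0.1162 +0.3583 +0.0767]
  T[5,:] = [+0.0000 +0.1002 -0.0136 -0.0611 -0.1845 +0.1081]
eigenvalue magnitudes: 0.8393, 0.3628, 0.3628, 0.1255, 0.1255, 0.0000.
ρ(T) = max|λ| = 0.8393; 0.8393 < 1 ⇒ converges.

yes, ρ = 0.8393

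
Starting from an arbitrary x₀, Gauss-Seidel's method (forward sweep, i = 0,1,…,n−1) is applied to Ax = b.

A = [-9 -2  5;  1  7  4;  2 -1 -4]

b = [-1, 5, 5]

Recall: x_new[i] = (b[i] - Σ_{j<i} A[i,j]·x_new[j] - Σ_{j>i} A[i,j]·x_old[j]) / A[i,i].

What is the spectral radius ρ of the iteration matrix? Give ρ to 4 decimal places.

A = D + L + U where D = diag(-9, 7, -4).
GS T = -(D+L)⁻¹U: row 0 first, T[0,2] = -(5)/(-9) = +0.5556; later rows by forward substitution.
  T[0,:] = [+0.0000  -0.2222  +0.5556]
  T[1,:] = [+0.0000  +0.0317  -0.6508]
  T[2,:] = [+0.0000  -0.1190  +0.4405]
|roots of det(T-λI)|: 0.5814, 0.1092, 0.0000.
ρ(T) = max|λ| = 0.5814; 0.5814 < 1, so it converges for any x₀.

0.5814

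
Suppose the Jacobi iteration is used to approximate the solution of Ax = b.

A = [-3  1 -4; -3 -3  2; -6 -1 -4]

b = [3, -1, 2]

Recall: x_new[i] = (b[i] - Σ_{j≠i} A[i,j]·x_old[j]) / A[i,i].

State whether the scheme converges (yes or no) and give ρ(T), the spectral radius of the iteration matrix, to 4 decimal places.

no, ρ = 1.4051

Split A = D + L + U, D = diag(-3, -3, -4).
Jacobi: T = -D⁻¹(L+U), T[1,2] = -(2)/(-3) = +0.6667; T[1,1] = 0.
  T[0,:] = [+0.0000  +0.3333  -1.3333]
  T[1,:] = [-1.0000  +0.0000  +0.6667]
  T[2,:] = [-1.5000  -0.2500  +0.0000]
|λ(T)| sorted: 1.4051, 0.8410, 0.5641.
spectral radius ρ = 1.4051; 1.4051 > 1: divergent.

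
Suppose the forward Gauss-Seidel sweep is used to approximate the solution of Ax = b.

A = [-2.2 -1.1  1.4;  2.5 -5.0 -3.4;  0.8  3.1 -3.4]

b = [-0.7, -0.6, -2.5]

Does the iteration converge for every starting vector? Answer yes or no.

yes

A = D + L + U where D = diag(-2.2, -5, -3.4).
GS T = -(D+L)⁻¹U: row 0 first, T[0,1] = -(-1.1)/(-2.2) = -0.5000; later rows by forward substitution.
  T[0,:] = [+0.0000 -0.5000 +0.6364]
  T[1,:] = [+0.0000 -0.2500 -0.3618]
  T[2,:] = [+0.0000 -0.3456 -0.1802]
|roots of det(T-λI)|: 0.5704, 0.1402, 0.0000.
ρ(T) = max|λ| = 0.5704; 0.5704 < 1: convergent.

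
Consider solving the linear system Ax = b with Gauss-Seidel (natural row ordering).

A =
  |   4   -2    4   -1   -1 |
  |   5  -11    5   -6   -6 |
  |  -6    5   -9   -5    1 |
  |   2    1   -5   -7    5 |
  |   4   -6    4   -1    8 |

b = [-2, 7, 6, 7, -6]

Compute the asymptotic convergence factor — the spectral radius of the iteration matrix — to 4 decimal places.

1.4538

Diagonal D = diag(4, -11, -9, -7, 8); L, U strict lower/upper.
GS T = -(D+L)⁻¹U: row 0 first, T[0,1] = -(-2)/(4) = +0.5000; later rows by forward substitution.
  T[0,:] = [+0.0000  +0.5000  -1.0000  +0.2500  +0.2500]
  T[1,:] = [+0.0000  +0.2273  +0.0000  -0.4318  -0.4318]
  T[2,:] = [+0.0000  -0.2071  +0.6667  -0.9621  -0.2955]
  T[3,:] = [+0.0000  +0.3232  -0.7619  +0.6970  +0.9351]
  T[4,:] = [+0.0000  +0.0644  +0.0714  +0.1193  -0.1843]
moduli |λ_i(T)| = 1.4538, 0.4439, 0.2644, 0.2644, 0.0000.
ρ = 1.4538; 1.4538 > 1 ⇒ diverges.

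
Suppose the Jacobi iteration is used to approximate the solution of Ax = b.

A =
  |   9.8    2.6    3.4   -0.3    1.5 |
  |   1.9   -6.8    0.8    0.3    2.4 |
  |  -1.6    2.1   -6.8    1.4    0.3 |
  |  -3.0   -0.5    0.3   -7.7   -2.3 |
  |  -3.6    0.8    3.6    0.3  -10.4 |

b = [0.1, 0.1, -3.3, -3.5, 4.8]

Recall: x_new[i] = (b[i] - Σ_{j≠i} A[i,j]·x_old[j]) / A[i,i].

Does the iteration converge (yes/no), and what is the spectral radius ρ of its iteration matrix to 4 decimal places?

yes, ρ = 0.5546

Write A = D+L+U with D = diag(9.8, -6.8, -6.8, -7.7, -10.4).
Jacobi T = -D⁻¹(L+U): T[1,0] = -(1.9)/(-6.8) = +0.2794; T[1,1] = 0.
  T[0,:] = [+0.0000 -0.2653 -0.3469 +0.0306 -0.1531]
  T[1,:] = [+0.2794 +0.0000 +0.1176 +0.0441 +0.3529]
  T[2,:] = [-0.2353 +0.3088 +0.0000 +0.2059 +0.0441]
  T[3,:] = [-0.3896 -0.0649 +0.0390 +0.0000 -0.2987]
  T[4,:] = [-0.3462 +0.0769 +0.3462 +0.0288 +0.0000]
eigenvalue magnitudes: 0.5546, 0.3373, 0.3373, 0.2773, 0.0230.
ρ(T) = max|λ| = 0.5546; 0.5546 < 1, so it converges for any x₀.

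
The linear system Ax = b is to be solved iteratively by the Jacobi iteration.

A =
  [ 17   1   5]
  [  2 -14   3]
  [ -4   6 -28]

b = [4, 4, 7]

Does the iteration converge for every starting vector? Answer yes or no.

yes

Write A = D+L+U with D = diag(17, -14, -28).
Jacobi T = -D⁻¹(L+U): T[1,0] = -(2)/(-14) = +0.1429; T[1,1] = 0.
  T[0,:] = [+0.0000, -0.0588, -0.2941]
  T[1,:] = [+0.1429, +0.0000, +0.2143]
  T[2,:] = [-0.1429, +0.2143, +0.0000]
|eigenvalues of T|: 0.3195, 0.2143, 0.1052.
ρ(T) = max|λ| = 0.3195; 0.3195 < 1, so it converges for any x₀.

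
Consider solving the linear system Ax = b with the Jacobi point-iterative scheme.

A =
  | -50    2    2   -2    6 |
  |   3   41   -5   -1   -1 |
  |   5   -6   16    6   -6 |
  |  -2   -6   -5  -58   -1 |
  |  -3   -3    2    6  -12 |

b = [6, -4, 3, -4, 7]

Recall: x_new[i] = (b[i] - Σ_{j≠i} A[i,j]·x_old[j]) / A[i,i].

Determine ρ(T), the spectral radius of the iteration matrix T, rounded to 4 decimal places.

Split A = D + L + U, D = diag(-50, 41, 16, -58, -12).
T_J = -D⁻¹(L+U): T[0,2] = -(2)/(-50) = +0.0400; T[0,0] = 0.
  T[0,:] = [+0.0000  +0.0400  +0.0400  -0.0400  +0.1200]
  T[1,:] = [-0.0732  +0.0000  +0.1220  +0.0244  +0.0244]
  T[2,:] = [-0.3125  +0.3750  +0.0000  -0.3750  +0.3750]
  T[3,:] = [-0.0345  -0.1034  -0.0862  +0.0000  -0.0172]
  T[4,:] = [-0.2500  -0.2500  +0.1667  +0.5000  +0.0000]
|eigenvalues of T|: 0.4153, 0.2769, 0.2769, 0.1500, 0.0696.
spectral radius ρ = 0.4153; 0.4153 < 1: convergent.

0.4153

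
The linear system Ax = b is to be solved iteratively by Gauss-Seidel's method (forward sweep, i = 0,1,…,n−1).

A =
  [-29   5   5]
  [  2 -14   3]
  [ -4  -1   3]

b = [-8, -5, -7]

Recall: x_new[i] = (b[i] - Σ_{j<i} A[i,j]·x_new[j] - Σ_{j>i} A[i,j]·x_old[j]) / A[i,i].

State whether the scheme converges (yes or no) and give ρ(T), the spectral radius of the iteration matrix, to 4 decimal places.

yes, ρ = 0.4449

Write A = D+L+U with D = diag(-29, -14, 3).
Gauss-Seidel: T = -(D+L)⁻¹U, row 0 first, T[0,1] = -(5)/(-29) = +0.1724; later rows by forward substitution.
  T[0,:] = [+0.0000 +0.1724 +0.1724]
  T[1,:] = [+0.0000 +0.0246 +0.2389]
  T[2,:] = [+0.0000 +0.2381 +0.3095]
moduli |λ_i(T)| = 0.4449, 0.1107, 0.0000.
spectral radius ρ = 0.4449; 0.4449 < 1 ⇒ converges.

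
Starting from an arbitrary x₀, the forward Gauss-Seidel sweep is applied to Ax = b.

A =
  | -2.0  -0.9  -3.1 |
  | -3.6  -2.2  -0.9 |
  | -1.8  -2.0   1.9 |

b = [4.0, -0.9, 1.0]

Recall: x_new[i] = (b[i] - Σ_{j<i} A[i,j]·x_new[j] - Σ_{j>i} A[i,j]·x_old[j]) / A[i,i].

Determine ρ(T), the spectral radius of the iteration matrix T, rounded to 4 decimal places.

1.6152

Diagonal D = diag(-2, -2.2, 1.9); L, U strict lower/upper.
Gauss-Seidel: T = -(D+L)⁻¹U, row 0 first, T[0,1] = -(-0.9)/(-2) = -0.4500; later rows by forward substitution.
  T[0,:] = [+0.0000 -0.4500 -1.5500]
  T[1,:] = [+0.0000 +0.7364 +2.1273]
  T[2,:] = [+0.0000 +0.3488 +0.7708]
|λ(T)| sorted: 1.6152, 0.1080, 0.0000.
spectral radius ρ = 1.6152; 1.6152 > 1: divergent.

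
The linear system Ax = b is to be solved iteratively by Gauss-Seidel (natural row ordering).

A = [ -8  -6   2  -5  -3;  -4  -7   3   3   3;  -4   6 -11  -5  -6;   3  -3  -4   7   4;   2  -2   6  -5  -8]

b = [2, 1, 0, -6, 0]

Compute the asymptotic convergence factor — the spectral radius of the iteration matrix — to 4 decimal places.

1.3150

Let D = diag(-8, -7, -11, 7, -8); L, U the strict triangles.
GS T = -(D+L)⁻¹U: row 0 first, T[0,1] = -(-6)/(-8) = -0.7500; later rows by forward substitution.
  T[0,:] = [+0.0000  -0.7500  +0.2500  -0.6250  -0.3750]
  T[1,:] = [+0.0000  +0.4286  +0.2857  +0.7857  +0.6429]
  T[2,:] = [+0.0000  +0.5065  +0.0649  +0.2013  -0.0584]
  T[3,:] = [+0.0000  +0.7945  +0.0524  +0.7196  -0.1686]
  T[4,:] = [+0.0000  -0.4114  +0.0070  -0.6515  -0.1929]
moduli |λ_i(T)| = 1.3150, 0.4145, 0.2645, 0.1448, 0.0000.
ρ = 1.3150; 1.3150 > 1: divergent.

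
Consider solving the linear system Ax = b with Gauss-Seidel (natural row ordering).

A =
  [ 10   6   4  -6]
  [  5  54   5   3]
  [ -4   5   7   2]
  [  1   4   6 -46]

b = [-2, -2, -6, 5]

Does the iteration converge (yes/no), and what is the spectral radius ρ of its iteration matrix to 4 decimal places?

yes, ρ = 0.2568

Split A = D + L + U, D = diag(10, 54, 7, -46).
Gauss-Seidel: T = -(D+L)⁻¹U, row 0 first, T[0,3] = -(-6)/(10) = +0.6000; later rows by forward substitution.
  T[0,:] = [+0.0000  -0.6000  -0.4000  +0.6000]
  T[1,:] = [+0.0000  +0.0556  -0.0556  -0.1111]
  T[2,:] = [+0.0000  -0.3825  -0.1889  +0.1365]
  T[3,:] = [+0.0000  -0.0581  -0.0382  +0.0212]
eigenvalue magnitudes: 0.2568, 0.1347, 0.0100, 0.0000.
ρ(T) = max|λ| = 0.2568; 0.2568 < 1 ⇒ converges.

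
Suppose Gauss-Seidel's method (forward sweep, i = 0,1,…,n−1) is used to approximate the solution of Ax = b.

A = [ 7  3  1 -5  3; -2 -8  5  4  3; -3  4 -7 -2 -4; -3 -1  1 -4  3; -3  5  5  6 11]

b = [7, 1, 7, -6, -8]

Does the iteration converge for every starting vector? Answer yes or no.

no

Diagonal D = diag(7, -8, -7, -4, 11); L, U strict lower/upper.
GS T = -(D+L)⁻¹U: row 0 first, T[0,4] = -(3)/(7) = -0.4286; later rows by forward substitution.
  T[0,:] = [+0.0000, -0.4286, -0.1429, +0.7143, -0.4286]
  T[1,:] = [+0.0000, +0.1071, +0.6607, +0.3214, +0.4821]
  T[2,:] = [+0.0000, +0.2449, +0.4388, -0.4082, -0.1122]
  T[3,:] = [+0.0000, +0.3559, +0.0517, -0.7181, +0.9228]
  T[4,:] = [+0.0000, -0.4710, -0.5669, +0.6259, -0.7884]
|λ(T)| sorted: 1.4627, 0.7221, 0.1217, 0.1217, 0.0000.
ρ = 1.4627; 1.4627 > 1, so it fails to converge.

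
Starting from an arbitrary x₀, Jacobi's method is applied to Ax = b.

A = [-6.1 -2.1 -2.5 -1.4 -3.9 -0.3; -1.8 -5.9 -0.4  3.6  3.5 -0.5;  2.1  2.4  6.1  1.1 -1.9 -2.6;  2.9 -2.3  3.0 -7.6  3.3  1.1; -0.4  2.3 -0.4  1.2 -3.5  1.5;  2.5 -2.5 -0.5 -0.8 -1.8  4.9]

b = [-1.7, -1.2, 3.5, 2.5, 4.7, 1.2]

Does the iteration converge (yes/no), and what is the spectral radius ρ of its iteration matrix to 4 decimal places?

no, ρ = 1.1662

Diagonal D = diag(-6.1, -5.9, 6.1, -7.6, -3.5, 4.9); L, U strict lower/upper.
T_J = -D⁻¹(L+U): T[3,5] = -(1.1)/(-7.6) = +0.1447; T[3,3] = 0.
  T[0,:] = [+0.0000, -0.3443, -0.4098, -0.2295, -0.6393, -0.0492]
  T[1,:] = [-0.3051, +0.0000, -0.0678, +0.6102, +0.5932, -0.0847]
  T[2,:] = [-0.3443, -0.3934, +0.0000, -0.1803, +0.3115, +0.4262]
  T[3,:] = [+0.3816, -0.3026, +0.3947, +0.0000, +0.4342, +0.1447]
  T[4,:] = [-0.1143, +0.6571, -0.1143, +0.3429, +0.0000, +0.4286]
  T[5,:] = [-0.5102, +0.5102, +0.1020, +0.1633, +0.3673, +0.0000]
|eigenvalues of T|: 1.1662, 0.6869, 0.5078, 0.5078, 0.1586, 0.1586.
spectral radius ρ = 1.1662; 1.1662 > 1, so it fails to converge.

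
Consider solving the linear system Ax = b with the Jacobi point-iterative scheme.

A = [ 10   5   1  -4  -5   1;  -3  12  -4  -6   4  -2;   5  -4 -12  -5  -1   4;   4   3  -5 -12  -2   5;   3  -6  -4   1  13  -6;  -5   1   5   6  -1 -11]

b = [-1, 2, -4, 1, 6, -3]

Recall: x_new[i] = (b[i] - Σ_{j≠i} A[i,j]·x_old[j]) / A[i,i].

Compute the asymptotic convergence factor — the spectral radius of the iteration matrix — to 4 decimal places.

Split A = D + L + U, D = diag(10, 12, -12, -12, 13, -11).
T_J = -D⁻¹(L+U): T[3,4] = -(-2)/(-12) = -0.1667; T[3,3] = 0.
  T[0,:] = [+0.0000 -0.5000 -0.1000 +0.4000 +0.5000 -0.1000]
  T[1,:] = [+0.2500 +0.0000 +0.3333 +0.5000 -0.3333 +0.1667]
  T[2,:] = [+0.4167 -0.3333 +0.0000 -0.4167 -0.0833 +0.3333]
  T[3,:] = [+0.3333 +0.2500 -0.4167 +0.0000 -0.1667 +0.4167]
  T[4,:] = [-0.2308 +0.4615 +0.3077 -0.0769 +0.0000 +0.4615]
  T[5,:] = [-0.4545 +0.0909 +0.4545 +0.5455 -0.0909 +0.0000]
moduli |λ_i(T)| = 1.1205, 0.7433, 0.7433, 0.6191, 0.3168, 0.3168.
ρ(T) = max|λ| = 1.1205; 1.1205 > 1 ⇒ diverges.

1.1205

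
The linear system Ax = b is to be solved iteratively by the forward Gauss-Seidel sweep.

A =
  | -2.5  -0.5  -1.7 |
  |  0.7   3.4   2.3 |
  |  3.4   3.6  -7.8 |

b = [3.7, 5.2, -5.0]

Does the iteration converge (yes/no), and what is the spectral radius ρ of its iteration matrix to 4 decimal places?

yes, ρ = 0.6010

Diagonal D = diag(-2.5, 3.4, -7.8); L, U strict lower/upper.
Gauss-Seidel: T = -(D+L)⁻¹U, row 0 first, T[0,1] = -(-0.5)/(-2.5) = -0.2000; later rows by forward substitution.
  T[0,:] = [+0.0000  -0.2000  -0.6800]
  T[1,:] = [+0.0000  +0.0412  -0.5365]
  T[2,:] = [+0.0000  -0.0682  -0.5440]
|eigenvalues of T|: 0.6010, 0.0981, 0.0000.
spectral radius ρ = 0.6010; 0.6010 < 1 ⇒ converges.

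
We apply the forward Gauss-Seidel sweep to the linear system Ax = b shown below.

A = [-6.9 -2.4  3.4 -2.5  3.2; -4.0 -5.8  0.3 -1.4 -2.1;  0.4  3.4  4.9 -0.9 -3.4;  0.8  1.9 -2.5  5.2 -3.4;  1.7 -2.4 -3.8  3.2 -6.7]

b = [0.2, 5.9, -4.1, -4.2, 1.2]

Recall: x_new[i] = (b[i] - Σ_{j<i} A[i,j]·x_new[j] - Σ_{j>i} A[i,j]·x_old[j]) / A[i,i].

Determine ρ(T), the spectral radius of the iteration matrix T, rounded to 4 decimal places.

Diagonal D = diag(-6.9, -5.8, 4.9, 5.2, -6.7); L, U strict lower/upper.
T_GS = -(D+L)⁻¹U: row 0 first, T[0,2] = -(3.4)/(-6.9) = +0.4928; later rows by forward substitution.
  T[0,:] = [+0.0000  -0.3478  +0.4928  -0.3623  +0.4638]
  T[1,:] = [+0.0000  +0.2399  -0.2881  +0.0085  -0.6819]
  T[2,:] = [+0.0000  -0.1381  +0.1597  +0.2074  +1.1292]
  T[3,:] = [+0.0000  -0.1005  +0.1062  +0.1523  +1.3745]
  T[4,:] = [+0.0000  -0.1439  +0.1884  -0.1398  +0.3780]
eigenvalue magnitudes: 0.8714, 0.2771, 0.2771, 0.0082, 0.0000.
spectral radius ρ = 0.8714; 0.8714 < 1: convergent.

0.8714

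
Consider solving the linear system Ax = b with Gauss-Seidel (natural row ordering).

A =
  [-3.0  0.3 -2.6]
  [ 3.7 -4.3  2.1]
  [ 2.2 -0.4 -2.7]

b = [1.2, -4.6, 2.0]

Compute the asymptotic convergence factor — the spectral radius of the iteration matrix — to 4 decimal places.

Write A = D+L+U with D = diag(-3, -4.3, -2.7).
T_GS = -(D+L)⁻¹U: row 0 first, T[0,2] = -(-2.6)/(-3) = -0.8667; later rows by forward substitution.
  T[0,:] = [+0.0000 +0.1000 -0.8667]
  T[1,:] = [+0.0000 +0.0860 -0.2574]
  T[2,:] = [+0.0000 +0.0687 -0.6680]
|λ(T)| sorted: 0.6438, 0.0618, 0.0000.
spectral radius ρ = 0.6438; 0.6438 < 1: convergent.

0.6438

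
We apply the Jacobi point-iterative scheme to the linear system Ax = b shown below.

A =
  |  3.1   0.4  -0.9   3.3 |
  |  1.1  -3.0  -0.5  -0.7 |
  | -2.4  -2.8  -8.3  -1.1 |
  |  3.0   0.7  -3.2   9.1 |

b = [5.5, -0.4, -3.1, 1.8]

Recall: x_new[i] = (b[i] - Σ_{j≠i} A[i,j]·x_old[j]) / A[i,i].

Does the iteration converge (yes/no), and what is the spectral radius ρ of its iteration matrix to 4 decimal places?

yes, ρ = 0.6882

Diagonal D = diag(3.1, -3, -8.3, 9.1); L, U strict lower/upper.
Jacobi: T = -D⁻¹(L+U), T[0,3] = -(3.3)/(3.1) = -1.0645; T[0,0] = 0.
  T[0,:] = [+0.0000  -0.1290  +0.2903  -1.0645]
  T[1,:] = [+0.3667  +0.0000  -0.1667  -0.2333]
  T[2,:] = [-0.2892  -0.3373  +0.0000  -0.1325]
  T[3,:] = [-0.3297  -0.0769  +0.3516  +0.0000]
|λ(T)| sorted: 0.6882, 0.3360, 0.3360, 0.2734.
ρ(T) = max|λ| = 0.6882; 0.6882 < 1 ⇒ converges.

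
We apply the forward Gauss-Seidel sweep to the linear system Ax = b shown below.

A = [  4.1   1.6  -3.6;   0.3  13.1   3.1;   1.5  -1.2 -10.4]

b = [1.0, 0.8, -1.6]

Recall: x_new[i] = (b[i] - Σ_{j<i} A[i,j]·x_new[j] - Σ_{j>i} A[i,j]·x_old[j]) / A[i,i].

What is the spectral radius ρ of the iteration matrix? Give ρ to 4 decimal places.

Let D = diag(4.1, 13.1, -10.4); L, U the strict triangles.
Gauss-Seidel: T = -(D+L)⁻¹U, row 0 first, T[0,2] = -(-3.6)/(4.1) = +0.8780; later rows by forward substitution.
  T[0,:] = [+0.0000  -0.3902  +0.8780]
  T[1,:] = [+0.0000  +0.0089  -0.2567]
  T[2,:] = [+0.0000  -0.0573  +0.1563]
moduli |λ_i(T)| = 0.2245, 0.0593, 0.0000.
ρ = 0.2245; 0.2245 < 1, so it converges for any x₀.

0.2245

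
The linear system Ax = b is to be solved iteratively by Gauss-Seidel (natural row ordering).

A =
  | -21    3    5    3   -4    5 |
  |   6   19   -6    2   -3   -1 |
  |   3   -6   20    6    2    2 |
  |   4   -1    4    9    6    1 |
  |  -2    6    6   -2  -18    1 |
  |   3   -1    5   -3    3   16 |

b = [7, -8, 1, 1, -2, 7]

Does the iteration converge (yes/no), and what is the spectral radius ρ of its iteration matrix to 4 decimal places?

yes, ρ = 0.5043

Split A = D + L + U, D = diag(-21, 19, 20, 9, -18, 16).
Gauss-Seidel: T = -(D+L)⁻¹U, row 0 first, T[0,3] = -(3)/(-21) = +0.1429; later rows by forward substitution.
  T[0,:] = [+0.0000 +0.1429 +0.2381 +0.1429 -0.1905 +0.2381]
  T[1,:] = [+0.0000 -0.0451 +0.2406 -0.1504 +0.2180 -0.0226]
  T[2,:] = [+0.0000 -0.0350 +0.0365 -0.3665 -0.0060 -0.1425]
  T[3,:] = [+0.0000 -0.0530 -0.0953 +0.0827 -0.5551 -0.1561]
  T[4,:] = [+0.0000 -0.0367 +0.0765 -0.1974 +0.1535 -0.0086]
  T[5,:] = [+0.0000 -0.0217 -0.0732 +0.1309 -0.0816 -0.0292]
|roots of det(T-λI)|: 0.5043, 0.2097, 0.2097, 0.0815, 0.0520, 0.0000.
ρ(T) = max|λ| = 0.5043; 0.5043 < 1: convergent.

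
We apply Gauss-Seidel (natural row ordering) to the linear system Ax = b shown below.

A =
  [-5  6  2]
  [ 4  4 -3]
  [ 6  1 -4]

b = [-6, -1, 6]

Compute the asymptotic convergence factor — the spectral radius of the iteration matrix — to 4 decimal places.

1.4461

A = D + L + U where D = diag(-5, 4, -4).
GS T = -(D+L)⁻¹U: row 0 first, T[0,1] = -(6)/(-5) = +1.2000; later rows by forward substitution.
  T[0,:] = [+0.0000, +1.2000, +0.4000]
  T[1,:] = [+0.0000, -1.2000, +0.3500]
  T[2,:] = [+0.0000, +1.5000, +0.6875]
|roots of det(T-λI)|: 1.4461, 0.9336, 0.0000.
ρ = 1.4461; 1.4461 > 1: divergent.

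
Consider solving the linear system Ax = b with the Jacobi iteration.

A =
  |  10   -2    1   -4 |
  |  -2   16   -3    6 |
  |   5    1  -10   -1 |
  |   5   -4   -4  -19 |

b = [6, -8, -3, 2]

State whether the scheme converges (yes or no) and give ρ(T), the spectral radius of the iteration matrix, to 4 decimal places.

yes, ρ = 0.5257

Write A = D+L+U with D = diag(10, 16, -10, -19).
Jacobi T = -D⁻¹(L+U): T[2,0] = -(5)/(-10) = +0.5000; T[2,2] = 0.
  T[0,:] = [+0.0000  +0.2000  -0.1000  +0.4000]
  T[1,:] = [+0.1250  +0.0000  +0.1875  -0.3750]
  T[2,:] = [+0.5000  +0.1000  +0.0000  -0.1000]
  T[3,:] = [+0.2632  -0.2105  -0.2105  +0.0000]
|eigenvalues of T|: 0.5257, 0.2749, 0.2749, 0.0033.
spectral radius ρ = 0.5257; 0.5257 < 1: convergent.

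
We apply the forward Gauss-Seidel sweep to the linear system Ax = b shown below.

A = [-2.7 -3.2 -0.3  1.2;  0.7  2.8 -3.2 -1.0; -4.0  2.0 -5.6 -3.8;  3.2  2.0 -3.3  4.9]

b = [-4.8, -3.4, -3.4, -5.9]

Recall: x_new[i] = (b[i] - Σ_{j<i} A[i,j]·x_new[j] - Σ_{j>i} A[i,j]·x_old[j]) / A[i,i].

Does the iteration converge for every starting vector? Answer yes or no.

Write A = D+L+U with D = diag(-2.7, 2.8, -5.6, 4.9).
T_GS = -(D+L)⁻¹U: row 0 first, T[0,3] = -(1.2)/(-2.7) = +0.4444; later rows by forward substitution.
  T[0,:] = [+0.0000 -1.1852 -0.1111 +0.4444]
  T[1,:] = [+0.0000 +0.2963 +1.1706 +0.2460]
  T[2,:] = [+0.0000 +0.9524 +0.4974 -0.9082]
  T[3,:] = [+0.0000 +1.2945 -0.0702 -1.0023]
|roots of det(T-λI)|: 1.6891, 1.1791, 0.3014, 0.0000.
ρ(T) = max|λ| = 1.6891; 1.6891 > 1: divergent.

no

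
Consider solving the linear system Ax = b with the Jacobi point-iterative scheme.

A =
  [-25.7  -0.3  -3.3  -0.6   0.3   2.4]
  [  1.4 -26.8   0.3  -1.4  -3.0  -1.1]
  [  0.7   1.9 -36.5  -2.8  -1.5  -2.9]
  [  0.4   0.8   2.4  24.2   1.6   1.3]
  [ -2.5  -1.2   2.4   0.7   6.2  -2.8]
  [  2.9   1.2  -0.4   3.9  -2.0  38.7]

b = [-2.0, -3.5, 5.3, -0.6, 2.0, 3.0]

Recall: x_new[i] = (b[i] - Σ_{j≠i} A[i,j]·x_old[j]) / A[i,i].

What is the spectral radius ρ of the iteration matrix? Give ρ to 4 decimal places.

A = D + L + U where D = diag(-25.7, -26.8, -36.5, 24.2, 6.2, 38.7).
T_J = -D⁻¹(L+U): T[5,3] = -(3.9)/(38.7) = -0.1008; T[5,5] = 0.
  T[0,:] = [+0.0000  -0.0117  -0.1284  -0.0233  +0.0117  +0.0934]
  T[1,:] = [+0.0522  +0.0000  +0.0112  -0.0522  -0.1119  -0.0410]
  T[2,:] = [+0.0192  +0.0521  +0.0000  -0.0767  -0.0411  -0.0795]
  T[3,:] = [-0.0165  -0.0331  -0.0992  +0.0000  -0.0661  -0.0537]
  T[4,:] = [+0.4032  +0.1935  -0.3871  -0.1129  +0.0000  +0.4516]
  T[5,:] = [-0.0749  -0.0310  +0.0103  -0.1008  +0.0517  +0.0000]
moduli |λ_i(T)| = 0.2548, 0.1770, 0.1770, 0.1209, 0.1014, 0.0257.
spectral radius ρ = 0.2548; 0.2548 < 1: convergent.

0.2548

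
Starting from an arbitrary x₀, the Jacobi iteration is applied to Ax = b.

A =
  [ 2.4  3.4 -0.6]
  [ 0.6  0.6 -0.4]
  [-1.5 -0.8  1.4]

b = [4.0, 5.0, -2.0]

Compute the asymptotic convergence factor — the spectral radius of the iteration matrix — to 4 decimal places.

1.6615

Diagonal D = diag(2.4, 0.6, 1.4); L, U strict lower/upper.
Jacobi T = -D⁻¹(L+U): T[2,1] = -(-0.8)/(1.4) = +0.5714; T[2,2] = 0.
  T[0,:] = [+0.0000 -1.4167 +0.2500]
  T[1,:] = [-1.0000 +0.0000 +0.6667]
  T[2,:] = [+1.0714 +0.5714 +0.0000]
eigenvalue magnitudes: 1.6615, 0.8337, 0.8337.
ρ(T) = max|λ| = 1.6615; 1.6615 > 1 ⇒ diverges.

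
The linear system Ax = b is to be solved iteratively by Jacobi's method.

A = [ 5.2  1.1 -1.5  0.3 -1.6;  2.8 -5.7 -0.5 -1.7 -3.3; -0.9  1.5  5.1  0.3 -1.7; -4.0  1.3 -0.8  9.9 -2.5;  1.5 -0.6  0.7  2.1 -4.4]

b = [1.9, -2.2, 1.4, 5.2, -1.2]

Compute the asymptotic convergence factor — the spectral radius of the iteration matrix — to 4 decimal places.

Split A = D + L + U, D = diag(5.2, -5.7, 5.1, 9.9, -4.4).
T_J = -D⁻¹(L+U): T[4,1] = -(-0.6)/(-4.4) = -0.1364; T[4,4] = 0.
  T[0,:] = [+0.0000  -0.2115  +0.2885  -0.0577  +0.3077]
  T[1,:] = [+0.4912  +0.0000  -0.0877  -0.2982  -0.5789]
  T[2,:] = [+0.1765  -0.2941  +0.0000  -0.0588  +0.3333]
  T[3,:] = [+0.4040  -0.1313  +0.0808  +0.0000  +0.2525]
  T[4,:] = [+0.3409  -0.1364  +0.1591  +0.4773  +0.0000]
|roots of det(T-λI)|: 0.8366, 0.3576, 0.3576, 0.3443, 0.3443.
spectral radius ρ = 0.8366; 0.8366 < 1, so it converges for any x₀.

0.8366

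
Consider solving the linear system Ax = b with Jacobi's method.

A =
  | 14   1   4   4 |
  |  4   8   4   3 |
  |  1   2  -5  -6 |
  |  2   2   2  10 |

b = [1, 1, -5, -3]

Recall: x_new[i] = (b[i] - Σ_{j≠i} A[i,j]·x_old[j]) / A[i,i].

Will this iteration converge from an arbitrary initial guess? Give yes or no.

Split A = D + L + U, D = diag(14, 8, -5, 10).
Jacobi: T = -D⁻¹(L+U), T[1,2] = -(4)/(8) = -0.5000; T[1,1] = 0.
  T[0,:] = [+0.0000 -0.0714 -0.2857 -0.2857]
  T[1,:] = [-0.5000 +0.0000 -0.5000 -0.3750]
  T[2,:] = [+0.2000 +0.4000 +0.0000 -1.2000]
  T[3,:] = [-0.2000 -0.2000 -0.2000 +0.0000]
|roots of det(T-λI)|: 0.6287, 0.3879, 0.3879, 0.2454.
ρ(T) = max|λ| = 0.6287; 0.6287 < 1 ⇒ converges.

yes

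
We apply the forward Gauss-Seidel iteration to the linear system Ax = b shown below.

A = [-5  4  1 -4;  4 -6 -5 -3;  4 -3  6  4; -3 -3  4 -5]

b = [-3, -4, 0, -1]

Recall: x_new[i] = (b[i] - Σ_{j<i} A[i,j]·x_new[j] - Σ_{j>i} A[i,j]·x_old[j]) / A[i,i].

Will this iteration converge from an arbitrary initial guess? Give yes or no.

Split A = D + L + U, D = diag(-5, -6, 6, -5).
GS T = -(D+L)⁻¹U: row 0 first, T[0,1] = -(4)/(-5) = +0.8000; later rows by forward substitution.
  T[0,:] = [+0.0000  +0.8000  +0.2000  -0.8000]
  T[1,:] = [+0.0000  +0.5333  -0.7000  -1.0333]
  T[2,:] = [+0.0000  -0.2667  -0.4833  -0.6500]
  T[3,:] = [+0.0000  -1.0133  -0.0867  +0.5800]
|eigenvalues of T|: 1.5159, 1.0530, 0.1671, 0.0000.
ρ(T) = max|λ| = 1.5159; 1.5159 > 1, so it fails to converge.

no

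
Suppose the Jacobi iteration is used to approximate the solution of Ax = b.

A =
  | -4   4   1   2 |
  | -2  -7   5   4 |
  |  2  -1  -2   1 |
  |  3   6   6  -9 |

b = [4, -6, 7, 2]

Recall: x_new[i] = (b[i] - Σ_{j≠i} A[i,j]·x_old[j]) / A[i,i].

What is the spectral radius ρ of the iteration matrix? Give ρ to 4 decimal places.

Write A = D+L+U with D = diag(-4, -7, -2, -9).
T_J = -D⁻¹(L+U): T[1,2] = -(5)/(-7) = +0.7143; T[1,1] = 0.
  T[0,:] = [+0.0000, +1.0000, +0.2500, +0.5000]
  T[1,:] = [-0.2857, +0.0000, +0.7143, +0.5714]
  T[2,:] = [+1.0000, -0.5000, +0.0000, +0.5000]
  T[3,:] = [+0.3333, +0.6667, +0.6667, +0.0000]
moduli |λ_i(T)| = 1.3605, 0.9492, 0.9492, 0.6507.
spectral radius ρ = 1.3605; 1.3605 > 1 ⇒ diverges.

1.3605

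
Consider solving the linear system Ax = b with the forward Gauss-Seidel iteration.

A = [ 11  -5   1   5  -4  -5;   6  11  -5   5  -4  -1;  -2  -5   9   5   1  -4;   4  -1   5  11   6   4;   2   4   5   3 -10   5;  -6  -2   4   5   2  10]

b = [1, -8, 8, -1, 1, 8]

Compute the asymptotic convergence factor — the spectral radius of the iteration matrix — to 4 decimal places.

1.4337

Write A = D+L+U with D = diag(11, 11, 9, 11, -10, 10).
Gauss-Seidel: T = -(D+L)⁻¹U, row 0 first, T[0,3] = -(5)/(11) = -0.4545; later rows by forward substitution.
  T[0,:] = [+0.0000, +0.4545, -0.0909, -0.4545, +0.3636, +0.4545]
  T[1,:] = [+0.0000, -0.2479, +0.5041, -0.2066, +0.1653, -0.1570]
  T[2,:] = [+0.0000, -0.0367, +0.2599, -0.7713, +0.0615, +0.4582]
  T[3,:] = [+0.0000, -0.1711, -0.0392, +0.4971, -0.6906, -0.7515]
  T[4,:] = [+0.0000, -0.0780, +0.3016, -0.4101, -0.0376, +0.5318]
  T[5,:] = [+0.0000, +0.3390, -0.0984, -0.1721, +0.5795, +0.3274]
eigenvalue magnitudes: 1.4337, 0.4370, 0.4370, 0.2619, 0.2619, 0.0000.
ρ = 1.4337; 1.4337 > 1, so it fails to converge.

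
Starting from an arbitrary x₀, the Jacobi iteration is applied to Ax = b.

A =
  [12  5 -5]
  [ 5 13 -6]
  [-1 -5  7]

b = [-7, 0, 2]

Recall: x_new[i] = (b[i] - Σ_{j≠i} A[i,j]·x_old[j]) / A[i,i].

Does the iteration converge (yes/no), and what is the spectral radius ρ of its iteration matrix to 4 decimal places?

yes, ρ = 0.8468

A = D + L + U where D = diag(12, 13, 7).
Jacobi: T = -D⁻¹(L+U), T[2,1] = -(-5)/(7) = +0.7143; T[2,2] = 0.
  T[0,:] = [+0.0000, -0.4167, +0.4167]
  T[1,:] = [-0.3846, +0.0000, +0.4615]
  T[2,:] = [+0.1429, +0.7143, +0.0000]
moduli |λ_i(T)| = 0.8468, 0.5313, 0.3155.
ρ = 0.8468; 0.8468 < 1 ⇒ converges.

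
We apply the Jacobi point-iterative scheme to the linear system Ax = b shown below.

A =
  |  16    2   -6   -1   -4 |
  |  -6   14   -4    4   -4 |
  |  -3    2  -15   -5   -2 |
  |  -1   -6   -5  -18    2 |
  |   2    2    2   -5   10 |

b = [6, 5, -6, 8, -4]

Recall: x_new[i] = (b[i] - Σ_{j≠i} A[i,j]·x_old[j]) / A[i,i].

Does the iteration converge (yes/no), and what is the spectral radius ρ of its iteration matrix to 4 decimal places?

yes, ρ = 0.5403

Let D = diag(16, 14, -15, -18, 10); L, U the strict triangles.
Jacobi: T = -D⁻¹(L+U), T[2,1] = -(2)/(-15) = +0.1333; T[2,2] = 0.
  T[0,:] = [+0.0000  -0.1250  +0.3750  +0.0625  +0.2500]
  T[1,:] = [+0.4286  +0.0000  +0.2857  -0.2857  +0.2857]
  T[2,:] = [-0.2000  +0.1333  +0.0000  -0.3333  -0.1333]
  T[3,:] = [-0.0556  -0.3333  -0.2778  +0.0000  +0.1111]
  T[4,:] = [-0.2000  -0.2000  -0.2000  +0.5000  +0.0000]
eigenvalue magnitudes: 0.5403, 0.4267, 0.4241, 0.4241, 0.0357.
ρ(T) = max|λ| = 0.5403; 0.5403 < 1: convergent.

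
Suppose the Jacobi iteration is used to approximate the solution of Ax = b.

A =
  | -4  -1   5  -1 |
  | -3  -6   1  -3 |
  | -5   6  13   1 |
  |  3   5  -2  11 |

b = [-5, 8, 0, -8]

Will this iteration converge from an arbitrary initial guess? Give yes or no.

Split A = D + L + U, D = diag(-4, -6, 13, 11).
T_J = -D⁻¹(L+U): T[1,3] = -(-3)/(-6) = -0.5000; T[1,1] = 0.
  T[0,:] = [+0.0000  -0.2500  +1.2500  -0.2500]
  T[1,:] = [-0.5000  +0.0000  +0.1667  -0.5000]
  T[2,:] = [+0.3846  -0.4615  +0.0000  -0.0769]
  T[3,:] = [-0.2727  -0.4545  +0.1818  +0.0000]
eigenvalue magnitudes: 0.9129, 0.7383, 0.7383, 0.3982.
ρ(T) = max|λ| = 0.9129; 0.9129 < 1, so it converges for any x₀.

yes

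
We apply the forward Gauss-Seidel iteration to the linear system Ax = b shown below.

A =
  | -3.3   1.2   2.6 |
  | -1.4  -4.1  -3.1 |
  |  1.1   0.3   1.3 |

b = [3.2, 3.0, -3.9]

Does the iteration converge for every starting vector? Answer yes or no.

yes

Let D = diag(-3.3, -4.1, 1.3); L, U the strict triangles.
T_GS = -(D+L)⁻¹U: row 0 first, T[0,1] = -(1.2)/(-3.3) = +0.3636; later rows by forward substitution.
  T[0,:] = [+0.0000 +0.3636 +0.7879]
  T[1,:] = [+0.0000 -0.1242 -1.0251]
  T[2,:] = [+0.0000 -0.2790 -0.4301]
eigenvalue magnitudes: 0.8334, 0.2791, 0.0000.
ρ = 0.8334; 0.8334 < 1, so it converges for any x₀.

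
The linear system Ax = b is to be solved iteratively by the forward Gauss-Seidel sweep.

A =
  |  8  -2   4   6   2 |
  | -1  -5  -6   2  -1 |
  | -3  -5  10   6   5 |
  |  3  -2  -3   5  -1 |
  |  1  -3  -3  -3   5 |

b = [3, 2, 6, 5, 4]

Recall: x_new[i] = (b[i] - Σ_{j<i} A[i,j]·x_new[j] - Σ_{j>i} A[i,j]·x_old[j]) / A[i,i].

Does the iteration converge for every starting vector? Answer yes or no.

no

A = D + L + U where D = diag(8, -5, 10, 5, 5).
Gauss-Seidel: T = -(D+L)⁻¹U, row 0 first, T[0,1] = -(-2)/(8) = +0.2500; later rows by forward substitution.
  T[0,:] = [+0.0000  +0.2500  -0.5000  -0.7500  -0.2500]
  T[1,:] = [+0.0000  -0.0500  -1.1000  +0.5500  -0.1500]
  T[2,:] = [+0.0000  +0.0500  -0.7000  -0.5500  -0.6500]
  T[3,:] = [+0.0000  -0.1400  -0.5600  +0.3400  -0.1000]
  T[4,:] = [+0.0000  -0.1340  -1.3160  +0.3540  -0.4900]
eigenvalue magnitudes: 1.6146, 0.3769, 0.3769, 0.0314, 0.0000.
spectral radius ρ = 1.6146; 1.6146 > 1: divergent.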